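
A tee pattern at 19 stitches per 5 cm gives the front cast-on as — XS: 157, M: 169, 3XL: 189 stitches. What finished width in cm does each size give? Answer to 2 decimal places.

19/5 = 3.8 sts per cm.
XS: 157 / 3.8 = 41.316 → 41.32 cm.
M: 169 / 3.8 = 44.474 → 44.47 cm.
3XL: 189 / 3.8 = 49.737 → 49.74 cm.

XS 41.32 cm; M 44.47 cm; 3XL 49.74 cm.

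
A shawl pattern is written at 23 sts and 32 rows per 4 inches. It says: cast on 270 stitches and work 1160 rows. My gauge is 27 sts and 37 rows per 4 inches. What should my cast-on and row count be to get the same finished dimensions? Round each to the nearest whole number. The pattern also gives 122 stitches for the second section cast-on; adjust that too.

Stitches: 270 × 27/23 = 316.96 → 317.
Rows: 1160 × 37/32 = 1341.25 → 1341.
second section cast-on: 122 × 27/23 = 143.22 → 143.

Cast on 317 stitches; work 1341 rows; second section cast-on 143 stitches.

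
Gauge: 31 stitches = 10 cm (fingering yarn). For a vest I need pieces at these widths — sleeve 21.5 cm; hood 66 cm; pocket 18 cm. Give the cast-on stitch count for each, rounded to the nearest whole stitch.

Rate = 31/10 = 3.1 sts per cm.
sleeve: 21.5 × 3.1 = 66.65 → 67.
hood: 66 × 3.1 = 204.60 → 205.
pocket: 18 × 3.1 = 55.80 → 56.

sleeve 67; hood 205; pocket 56.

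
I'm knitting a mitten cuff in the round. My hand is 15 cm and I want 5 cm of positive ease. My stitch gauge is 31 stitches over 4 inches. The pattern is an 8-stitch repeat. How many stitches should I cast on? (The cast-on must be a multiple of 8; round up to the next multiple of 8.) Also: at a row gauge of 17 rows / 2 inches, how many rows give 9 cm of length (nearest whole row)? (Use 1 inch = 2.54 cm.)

Finished = 15 + 5 = 20 cm.
20 cm × 1/2.54 = 7.87 inches.
31/4 = 7.75 sts per in; 7.87 × 7.75 = 61.02 sts.
Next multiple of 8 → 64.
9 cm = 3.54 inches; × 8.5 = 30.12 → 30 rows.

Cast on 64 stitches; work 30 rows.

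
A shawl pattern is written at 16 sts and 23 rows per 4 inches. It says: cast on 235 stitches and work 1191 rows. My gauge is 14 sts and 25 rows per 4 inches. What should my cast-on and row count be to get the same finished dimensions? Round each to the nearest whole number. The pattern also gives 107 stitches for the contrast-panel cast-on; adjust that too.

Stitches: 235 × 14/16 = 205.62 → 206.
Rows: 1191 × 25/23 = 1294.57 → 1295.
contrast-panel cast-on: 107 × 14/16 = 93.62 → 94.

Cast on 206 stitches; work 1295 rows; contrast-panel cast-on 94 stitches.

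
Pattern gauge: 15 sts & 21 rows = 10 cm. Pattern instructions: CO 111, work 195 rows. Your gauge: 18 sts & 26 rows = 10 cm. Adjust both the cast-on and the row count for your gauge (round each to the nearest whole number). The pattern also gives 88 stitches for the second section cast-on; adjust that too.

Stitches: 111 × 18/15 = 133.20 → 133.
Rows: 195 × 26/21 = 241.43 → 241.
second section cast-on: 88 × 18/15 = 105.60 → 106.

Cast on 133 stitches; work 241 rows; second section cast-on 106 stitches.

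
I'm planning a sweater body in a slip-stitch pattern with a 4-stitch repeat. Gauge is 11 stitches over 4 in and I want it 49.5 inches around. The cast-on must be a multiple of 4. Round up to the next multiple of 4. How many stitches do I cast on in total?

140 stitches.

11 / 4 = 2.75 sts per inch.
49.5 × 2.75 = 136.12 sts.
Next multiple of 4: 140.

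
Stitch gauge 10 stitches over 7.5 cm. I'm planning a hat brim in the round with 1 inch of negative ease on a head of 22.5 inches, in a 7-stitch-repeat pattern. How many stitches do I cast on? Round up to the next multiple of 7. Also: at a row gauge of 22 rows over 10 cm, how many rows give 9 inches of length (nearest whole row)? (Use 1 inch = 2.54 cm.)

Cast on 77 stitches; work 50 rows.

Finished = 22.5 − 1 = 21.5 inches.
21.5 inches × 2.54 = 54.61 cm.
10/7.5 = 1.333 sts per cm; 54.61 × 1.333 = 72.81 sts.
Next multiple of 7 → 77.
9 inches = 22.86 cm; × 2.2 = 50.29 → 50 rows.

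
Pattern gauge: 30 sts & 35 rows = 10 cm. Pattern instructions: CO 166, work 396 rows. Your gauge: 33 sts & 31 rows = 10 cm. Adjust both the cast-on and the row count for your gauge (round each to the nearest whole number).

Cast on 183 stitches; work 351 rows.

Stitches: 166 × 33/30 = 182.60 → 183.
Rows: 396 × 31/35 = 350.74 → 351.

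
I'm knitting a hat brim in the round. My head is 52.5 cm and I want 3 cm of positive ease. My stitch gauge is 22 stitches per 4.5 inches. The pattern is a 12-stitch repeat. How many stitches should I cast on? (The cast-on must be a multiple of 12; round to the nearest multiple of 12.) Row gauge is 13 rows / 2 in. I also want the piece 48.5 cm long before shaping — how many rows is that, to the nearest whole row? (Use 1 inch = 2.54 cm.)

Finished = 52.5 + 3 = 55.5 cm.
55.5 cm × 1/2.54 = 21.85 inches.
22/4.5 = 4.889 sts per in; 21.85 × 4.889 = 106.82 sts.
Nearest multiple of 12 → 108.
48.5 cm = 19.09 inches; × 6.5 = 124.11 → 124 rows.

Cast on 108 stitches; work 124 rows.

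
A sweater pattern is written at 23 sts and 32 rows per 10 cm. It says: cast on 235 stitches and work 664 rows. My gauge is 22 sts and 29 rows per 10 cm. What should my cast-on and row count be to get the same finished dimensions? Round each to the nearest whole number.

Cast on 225 stitches; work 602 rows.

Stitches: 235 × 22/23 = 224.78 → 225.
Rows: 664 × 29/32 = 601.75 → 602.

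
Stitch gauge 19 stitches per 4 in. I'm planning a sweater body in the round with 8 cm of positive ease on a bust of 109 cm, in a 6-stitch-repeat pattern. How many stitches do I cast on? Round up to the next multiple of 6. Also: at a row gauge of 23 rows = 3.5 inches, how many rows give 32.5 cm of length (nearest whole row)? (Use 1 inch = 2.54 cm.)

Cast on 222 stitches; work 84 rows.

Finished = 109 + 8 = 117 cm.
117 cm × 1/2.54 = 46.06 inches.
19/4 = 4.75 sts per in; 46.06 × 4.75 = 218.80 sts.
Next multiple of 6 → 222.
32.5 cm = 12.80 inches; × 6.571 = 84.08 → 84 rows.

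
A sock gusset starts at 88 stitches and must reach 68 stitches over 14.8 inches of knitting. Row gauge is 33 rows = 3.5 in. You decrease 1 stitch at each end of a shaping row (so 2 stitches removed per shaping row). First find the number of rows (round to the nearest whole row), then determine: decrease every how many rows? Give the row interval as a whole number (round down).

Decrease every 14th row.

Rows = 14.8 × 9.429 = 139.5 → 140 rows.
Stitches to remove: 20 → 10 shaping rows (at 2 st each).
140 / 10 = 14.00 → every 14 rows.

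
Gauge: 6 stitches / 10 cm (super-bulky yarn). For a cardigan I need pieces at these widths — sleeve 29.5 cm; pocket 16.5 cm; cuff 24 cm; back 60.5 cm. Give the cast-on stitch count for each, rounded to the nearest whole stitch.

sleeve 18; pocket 10; cuff 14; back 36.

Rate = 6/10 = 0.6 sts per cm.
sleeve: 29.5 × 0.6 = 17.70 → 18.
pocket: 16.5 × 0.6 = 9.90 → 10.
cuff: 24 × 0.6 = 14.40 → 14.
back: 60.5 × 0.6 = 36.30 → 36.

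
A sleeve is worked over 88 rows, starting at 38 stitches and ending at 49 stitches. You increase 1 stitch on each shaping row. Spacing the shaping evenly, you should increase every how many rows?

Increase every 8th row.

Stitches to add: |49 − 38| = 11.
Shaping rows needed: 11 / 1 = 11.
88 rows / 11 = every 8 rows.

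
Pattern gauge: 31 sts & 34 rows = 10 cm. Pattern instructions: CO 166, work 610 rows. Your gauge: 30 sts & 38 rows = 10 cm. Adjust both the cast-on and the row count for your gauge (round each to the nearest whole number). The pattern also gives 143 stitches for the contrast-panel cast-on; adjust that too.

Cast on 161 stitches; work 682 rows; contrast-panel cast-on 138 stitches.

Stitches: 166 × 30/31 = 160.65 → 161.
Rows: 610 × 38/34 = 681.76 → 682.
contrast-panel cast-on: 143 × 30/31 = 138.39 → 138.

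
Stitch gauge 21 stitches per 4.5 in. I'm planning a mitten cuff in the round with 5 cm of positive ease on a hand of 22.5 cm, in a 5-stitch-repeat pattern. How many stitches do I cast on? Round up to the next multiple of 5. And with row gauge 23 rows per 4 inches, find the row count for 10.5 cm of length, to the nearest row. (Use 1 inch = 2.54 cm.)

Finished = 22.5 + 5 = 27.5 cm.
27.5 cm × 1/2.54 = 10.83 inches.
21/4.5 = 4.667 sts per in; 10.83 × 4.667 = 50.52 sts.
Next multiple of 5 → 55.
10.5 cm = 4.13 inches; × 5.75 = 23.77 → 24 rows.

Cast on 55 stitches; work 24 rows.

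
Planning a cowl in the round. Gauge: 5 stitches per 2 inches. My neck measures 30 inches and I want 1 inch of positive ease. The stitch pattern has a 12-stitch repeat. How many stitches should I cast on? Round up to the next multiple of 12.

Finished = 30 + 1 = 31 inches.
5 / 2 = 2.5 sts/in.
31 × 2.5 = 77.50 sts.
Next multiple of 12: 84.

84 stitches.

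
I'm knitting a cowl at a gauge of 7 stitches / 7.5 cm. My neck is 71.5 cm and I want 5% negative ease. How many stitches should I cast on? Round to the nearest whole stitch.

Finished = 71.5 × 0.95 = 67.92 cm.
7 / 7.5 = 0.933 sts per cm.
67.92 × 0.933 = 63.40 sts.
→ 63 sts.

Cast on 63 stitches.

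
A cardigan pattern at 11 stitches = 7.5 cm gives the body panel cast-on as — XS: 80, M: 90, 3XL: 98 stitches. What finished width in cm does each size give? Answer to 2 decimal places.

11/7.5 = 1.467 sts per cm.
XS: 80 / 1.467 = 54.545 → 54.55 cm.
M: 90 / 1.467 = 61.364 → 61.36 cm.
3XL: 98 / 1.467 = 66.818 → 66.82 cm.

XS 54.55 cm; M 61.36 cm; 3XL 66.82 cm.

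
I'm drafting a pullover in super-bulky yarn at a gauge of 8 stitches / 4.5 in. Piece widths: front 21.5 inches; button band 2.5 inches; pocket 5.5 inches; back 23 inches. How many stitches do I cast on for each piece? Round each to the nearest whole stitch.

front 38; button band 4; pocket 10; back 41.

Rate = 8/4.5 = 1.778 sts per in.
front: 21.5 × 1.778 = 38.22 → 38.
button band: 2.5 × 1.778 = 4.44 → 4.
pocket: 5.5 × 1.778 = 9.78 → 10.
back: 23 × 1.778 = 40.89 → 41.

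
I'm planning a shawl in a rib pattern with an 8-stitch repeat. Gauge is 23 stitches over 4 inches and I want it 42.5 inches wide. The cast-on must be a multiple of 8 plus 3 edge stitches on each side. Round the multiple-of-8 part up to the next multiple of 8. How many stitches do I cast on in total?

23 / 4 = 5.75 sts per inch.
42.5 × 5.75 = 244.38 sts.
Less 6 edge sts → 238.38 for the repeat.
Next multiple of 8: 240.
Add back 6 edge sts → 246.

246 stitches.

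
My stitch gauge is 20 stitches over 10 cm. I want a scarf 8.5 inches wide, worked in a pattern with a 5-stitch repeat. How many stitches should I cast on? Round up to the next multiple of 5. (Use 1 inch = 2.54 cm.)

45 stitches.

8.5 in = 8.5 × 2.54 = 21.59 cm.
20 / 10 = 2 sts/cm.
21.59 × 2 = 43.18 sts.
→ 45.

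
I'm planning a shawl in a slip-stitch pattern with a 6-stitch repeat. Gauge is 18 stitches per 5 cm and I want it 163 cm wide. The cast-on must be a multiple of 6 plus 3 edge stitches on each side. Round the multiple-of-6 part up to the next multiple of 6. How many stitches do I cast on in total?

Cast on 588 stitches.

18 / 5 = 3.6 sts per cm.
163 × 3.6 = 586.80 sts.
Less 6 edge sts → 580.80 for the repeat.
Next multiple of 6: 582.
Add back 6 edge sts → 588.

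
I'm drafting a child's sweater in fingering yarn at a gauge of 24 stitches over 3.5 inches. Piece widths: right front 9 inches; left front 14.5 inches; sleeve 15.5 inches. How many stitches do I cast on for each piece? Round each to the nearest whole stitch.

right front 62; left front 99; sleeve 106.

Rate = 24/3.5 = 6.857 sts per in.
right front: 9 × 6.857 = 61.71 → 62.
left front: 14.5 × 6.857 = 99.43 → 99.
sleeve: 15.5 × 6.857 = 106.29 → 106.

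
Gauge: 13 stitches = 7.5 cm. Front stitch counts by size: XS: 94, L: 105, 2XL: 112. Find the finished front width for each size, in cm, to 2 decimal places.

XS 54.23 cm; L 60.58 cm; 2XL 64.62 cm.

13/7.5 = 1.733 sts per cm.
XS: 94 / 1.733 = 54.231 → 54.23 cm.
L: 105 / 1.733 = 60.577 → 60.58 cm.
2XL: 112 / 1.733 = 64.615 → 64.62 cm.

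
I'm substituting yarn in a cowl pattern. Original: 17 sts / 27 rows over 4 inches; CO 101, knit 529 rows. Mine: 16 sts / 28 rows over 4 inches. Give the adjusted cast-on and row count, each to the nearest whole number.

Cast on 95 stitches; work 549 rows.

Stitches: 101 × 16/17 = 95.06 → 95.
Rows: 529 × 28/27 = 548.59 → 549.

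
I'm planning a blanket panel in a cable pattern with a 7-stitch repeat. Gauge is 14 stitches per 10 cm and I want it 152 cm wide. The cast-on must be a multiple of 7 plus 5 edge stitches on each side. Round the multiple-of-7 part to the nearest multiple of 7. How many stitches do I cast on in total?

213 stitches.

14 / 10 = 1.4 sts per cm.
152 × 1.4 = 212.80 sts.
Less 10 edge sts → 202.80 for the repeat.
Nearest multiple of 7: 203.
Add back 10 edge sts → 213.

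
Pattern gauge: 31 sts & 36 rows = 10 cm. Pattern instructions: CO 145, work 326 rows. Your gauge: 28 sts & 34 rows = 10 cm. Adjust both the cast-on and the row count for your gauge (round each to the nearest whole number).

Stitches: 145 × 28/31 = 130.97 → 131.
Rows: 326 × 34/36 = 307.89 → 308.

Cast on 131 stitches; work 308 rows.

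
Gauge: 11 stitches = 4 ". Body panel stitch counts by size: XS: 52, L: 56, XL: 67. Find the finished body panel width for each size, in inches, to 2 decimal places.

XS 18.91 inches; L 20.36 inches; XL 24.36 inches.

11/4 = 2.75 sts per in.
XS: 52 / 2.75 = 18.909 → 18.91 in.
L: 56 / 2.75 = 20.364 → 20.36 in.
XL: 67 / 2.75 = 24.364 → 24.36 in.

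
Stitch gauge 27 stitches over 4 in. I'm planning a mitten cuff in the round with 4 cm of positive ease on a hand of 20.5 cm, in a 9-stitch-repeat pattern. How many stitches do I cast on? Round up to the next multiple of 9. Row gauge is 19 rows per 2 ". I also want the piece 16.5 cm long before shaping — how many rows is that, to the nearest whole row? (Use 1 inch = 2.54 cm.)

Cast on 72 stitches; work 62 rows.

Finished = 20.5 + 4 = 24.5 cm.
24.5 cm × 1/2.54 = 9.65 inches.
27/4 = 6.75 sts per in; 9.65 × 6.75 = 65.11 sts.
Next multiple of 9 → 72.
16.5 cm = 6.50 inches; × 9.5 = 61.71 → 62 rows.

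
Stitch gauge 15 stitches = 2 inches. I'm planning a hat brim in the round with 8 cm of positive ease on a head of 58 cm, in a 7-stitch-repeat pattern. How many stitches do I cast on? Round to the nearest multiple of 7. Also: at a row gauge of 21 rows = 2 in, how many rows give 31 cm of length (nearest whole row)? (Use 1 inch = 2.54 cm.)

Cast on 196 stitches; work 128 rows.

Finished = 58 + 8 = 66 cm.
66 cm × 1/2.54 = 25.98 inches.
15/2 = 7.5 sts per in; 25.98 × 7.5 = 194.88 sts.
Nearest multiple of 7 → 196.
31 cm = 12.20 inches; × 10.5 = 128.15 → 128 rows.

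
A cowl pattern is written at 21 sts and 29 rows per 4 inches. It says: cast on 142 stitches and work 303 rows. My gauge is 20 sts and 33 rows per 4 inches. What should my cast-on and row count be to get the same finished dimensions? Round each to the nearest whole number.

Cast on 135 stitches; work 345 rows.

Stitches: 142 × 20/21 = 135.24 → 135.
Rows: 303 × 33/29 = 344.79 → 345.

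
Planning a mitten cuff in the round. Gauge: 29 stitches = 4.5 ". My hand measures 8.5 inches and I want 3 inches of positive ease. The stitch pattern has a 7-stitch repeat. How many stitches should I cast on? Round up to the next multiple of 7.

Cast on 77 stitches.

Finished = 8.5 + 3 = 11.5 inches.
29 / 4.5 = 6.444 sts/in.
11.5 × 6.444 = 74.11 sts.
Next multiple of 7: 77.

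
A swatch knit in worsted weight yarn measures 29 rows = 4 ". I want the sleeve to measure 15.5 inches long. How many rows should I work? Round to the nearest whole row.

29 rows / 4 in = 7.25 rows per inch.
15.5 × 7.25 = 112.38 rows.
Round to nearest → 112.

Knit 112 rows.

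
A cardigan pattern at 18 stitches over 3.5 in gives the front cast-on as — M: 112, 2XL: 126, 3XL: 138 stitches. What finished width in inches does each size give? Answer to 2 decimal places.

M 21.78 inches; 2XL 24.50 inches; 3XL 26.83 inches.

18/3.5 = 5.143 sts per in.
M: 112 / 5.143 = 21.778 → 21.78 in.
2XL: 126 / 5.143 = 24.500 → 24.50 in.
3XL: 138 / 5.143 = 26.833 → 26.83 in.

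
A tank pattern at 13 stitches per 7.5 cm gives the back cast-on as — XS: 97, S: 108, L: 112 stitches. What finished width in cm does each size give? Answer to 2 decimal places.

13/7.5 = 1.733 sts per cm.
XS: 97 / 1.733 = 55.962 → 55.96 cm.
S: 108 / 1.733 = 62.308 → 62.31 cm.
L: 112 / 1.733 = 64.615 → 64.62 cm.

XS 55.96 cm; S 62.31 cm; L 64.62 cm.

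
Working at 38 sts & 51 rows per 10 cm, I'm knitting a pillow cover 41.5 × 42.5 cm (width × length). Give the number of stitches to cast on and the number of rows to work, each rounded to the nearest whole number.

Cast on 158 stitches and work 217 rows.

Stitch gauge = 38/10 = 3.8 sts/cm; 41.5 × 3.8 = 157.70 → 158 sts.
Row gauge = 51/10 = 5.1 rows/cm; 42.5 × 5.1 = 216.75 → 217 rows.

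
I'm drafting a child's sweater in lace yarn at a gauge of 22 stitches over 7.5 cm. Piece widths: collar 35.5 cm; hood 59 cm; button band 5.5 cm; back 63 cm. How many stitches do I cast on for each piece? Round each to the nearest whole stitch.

collar 104; hood 173; button band 16; back 185.

Rate = 22/7.5 = 2.933 sts per cm.
collar: 35.5 × 2.933 = 104.13 → 104.
hood: 59 × 2.933 = 173.07 → 173.
button band: 5.5 × 2.933 = 16.13 → 16.
back: 63 × 2.933 = 184.80 → 185.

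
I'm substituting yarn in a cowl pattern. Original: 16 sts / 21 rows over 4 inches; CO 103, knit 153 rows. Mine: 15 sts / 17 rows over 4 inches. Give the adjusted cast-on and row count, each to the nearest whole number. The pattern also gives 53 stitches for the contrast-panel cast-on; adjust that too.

Stitches: 103 × 15/16 = 96.56 → 97.
Rows: 153 × 17/21 = 123.86 → 124.
contrast-panel cast-on: 53 × 15/16 = 49.69 → 50.

Cast on 97 stitches; work 124 rows; contrast-panel cast-on 50 stitches.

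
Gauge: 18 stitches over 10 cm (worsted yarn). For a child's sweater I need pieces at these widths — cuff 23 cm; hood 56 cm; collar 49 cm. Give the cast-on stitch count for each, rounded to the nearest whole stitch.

cuff 41; hood 101; collar 88.

Rate = 18/10 = 1.8 sts per cm.
cuff: 23 × 1.8 = 41.40 → 41.
hood: 56 × 1.8 = 100.80 → 101.
collar: 49 × 1.8 = 88.20 → 88.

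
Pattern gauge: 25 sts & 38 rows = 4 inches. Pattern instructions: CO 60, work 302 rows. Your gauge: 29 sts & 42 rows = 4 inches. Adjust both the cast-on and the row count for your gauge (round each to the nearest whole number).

Stitches: 60 × 29/25 = 69.60 → 70.
Rows: 302 × 42/38 = 333.79 → 334.

Cast on 70 stitches; work 334 rows.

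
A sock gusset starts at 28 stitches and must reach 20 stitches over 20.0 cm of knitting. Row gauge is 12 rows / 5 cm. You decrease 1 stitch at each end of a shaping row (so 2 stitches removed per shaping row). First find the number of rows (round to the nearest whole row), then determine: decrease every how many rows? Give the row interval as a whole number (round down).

Rows = 20.0 × 2.4 = 48.0 → 48 rows.
Stitches to remove: 8 → 4 shaping rows (at 2 st each).
48 / 4 = 12.00 → every 12 rows.

Decrease every 12th row.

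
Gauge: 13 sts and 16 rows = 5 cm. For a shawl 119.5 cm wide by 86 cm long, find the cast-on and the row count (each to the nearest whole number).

Cast on 311 stitches and work 275 rows.

Stitch gauge = 13/5 = 2.6 sts/cm; 119.5 × 2.6 = 310.70 → 311 sts.
Row gauge = 16/5 = 3.2 rows/cm; 86 × 3.2 = 275.20 → 275 rows.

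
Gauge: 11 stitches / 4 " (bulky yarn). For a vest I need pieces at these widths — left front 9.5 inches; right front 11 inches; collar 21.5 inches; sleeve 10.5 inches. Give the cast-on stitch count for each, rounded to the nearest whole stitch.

Rate = 11/4 = 2.75 sts per in.
left front: 9.5 × 2.75 = 26.12 → 26.
right front: 11 × 2.75 = 30.25 → 30.
collar: 21.5 × 2.75 = 59.12 → 59.
sleeve: 10.5 × 2.75 = 28.88 → 29.

left front 26; right front 30; collar 59; sleeve 29.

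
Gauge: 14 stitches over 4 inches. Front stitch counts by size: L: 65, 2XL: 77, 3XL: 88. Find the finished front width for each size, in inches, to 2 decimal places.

L 18.57 inches; 2XL 22.00 inches; 3XL 25.14 inches.

14/4 = 3.5 sts per in.
L: 65 / 3.5 = 18.571 → 18.57 in.
2XL: 77 / 3.5 = 22.000 → 22.00 in.
3XL: 88 / 3.5 = 25.143 → 25.14 in.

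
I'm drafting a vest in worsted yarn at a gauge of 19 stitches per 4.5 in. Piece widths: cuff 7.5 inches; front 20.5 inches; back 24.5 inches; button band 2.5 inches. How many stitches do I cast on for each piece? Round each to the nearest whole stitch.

Rate = 19/4.5 = 4.222 sts per in.
cuff: 7.5 × 4.222 = 31.67 → 32.
front: 20.5 × 4.222 = 86.56 → 87.
back: 24.5 × 4.222 = 103.44 → 103.
button band: 2.5 × 4.222 = 10.56 → 11.

cuff 32; front 87; back 103; button band 11.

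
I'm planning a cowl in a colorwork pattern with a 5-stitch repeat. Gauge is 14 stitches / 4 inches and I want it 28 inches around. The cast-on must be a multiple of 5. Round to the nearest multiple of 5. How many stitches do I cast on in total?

14 / 4 = 3.5 sts per inch.
28 × 3.5 = 98.00 sts.
Nearest multiple of 5: 100.

100 stitches.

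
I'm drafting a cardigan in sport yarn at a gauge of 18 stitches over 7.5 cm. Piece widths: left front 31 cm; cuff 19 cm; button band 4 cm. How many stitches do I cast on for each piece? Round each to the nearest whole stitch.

Rate = 18/7.5 = 2.4 sts per cm.
left front: 31 × 2.4 = 74.40 → 74.
cuff: 19 × 2.4 = 45.60 → 46.
button band: 4 × 2.4 = 9.60 → 10.

left front 74; cuff 46; button band 10.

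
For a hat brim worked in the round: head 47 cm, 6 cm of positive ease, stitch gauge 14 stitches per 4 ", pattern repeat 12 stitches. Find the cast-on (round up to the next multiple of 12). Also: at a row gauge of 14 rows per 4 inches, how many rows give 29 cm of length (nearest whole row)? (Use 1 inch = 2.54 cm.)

Finished = 47 + 6 = 53 cm.
53 cm × 1/2.54 = 20.87 inches.
14/4 = 3.5 sts per in; 20.87 × 3.5 = 73.03 sts.
Next multiple of 12 → 84.
29 cm = 11.42 inches; × 3.5 = 39.96 → 40 rows.

Cast on 84 stitches; work 40 rows.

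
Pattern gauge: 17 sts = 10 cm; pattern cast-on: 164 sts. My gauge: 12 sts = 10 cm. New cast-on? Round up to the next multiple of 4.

Scale factor = 12 / 17 = 0.706.
164 × 12 / 17 = 115.76 sts.
→ 116 sts.

CO 116 sts.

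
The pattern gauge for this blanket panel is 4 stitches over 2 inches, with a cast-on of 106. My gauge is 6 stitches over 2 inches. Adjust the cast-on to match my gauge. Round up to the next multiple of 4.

CO 160 sts.

Scale factor = 6 / 4 = 1.500.
106 × 6 / 4 = 159.00 sts.
→ 160 sts.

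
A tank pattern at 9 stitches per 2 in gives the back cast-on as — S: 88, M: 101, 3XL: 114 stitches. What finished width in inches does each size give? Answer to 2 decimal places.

S 19.56 inches; M 22.44 inches; 3XL 25.33 inches.

9/2 = 4.5 sts per in.
S: 88 / 4.5 = 19.556 → 19.56 in.
M: 101 / 4.5 = 22.444 → 22.44 in.
3XL: 114 / 4.5 = 25.333 → 25.33 in.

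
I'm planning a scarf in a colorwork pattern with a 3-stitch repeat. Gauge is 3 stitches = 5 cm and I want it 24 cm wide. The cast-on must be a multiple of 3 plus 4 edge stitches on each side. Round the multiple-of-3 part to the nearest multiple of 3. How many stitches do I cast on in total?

CO 14 sts.

3 / 5 = 0.6 sts per cm.
24 × 0.6 = 14.40 sts.
Less 8 edge sts → 6.40 for the repeat.
Nearest multiple of 3: 6.
Add back 8 edge sts → 14.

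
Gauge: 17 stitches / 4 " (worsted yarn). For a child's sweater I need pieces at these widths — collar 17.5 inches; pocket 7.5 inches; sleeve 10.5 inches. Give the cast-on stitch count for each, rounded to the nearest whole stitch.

collar 74; pocket 32; sleeve 45.

Rate = 17/4 = 4.25 sts per in.
collar: 17.5 × 4.25 = 74.38 → 74.
pocket: 7.5 × 4.25 = 31.88 → 32.
sleeve: 10.5 × 4.25 = 44.62 → 45.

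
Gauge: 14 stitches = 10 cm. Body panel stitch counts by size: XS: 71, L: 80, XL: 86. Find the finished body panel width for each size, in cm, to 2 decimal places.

XS 50.71 cm; L 57.14 cm; XL 61.43 cm.

14/10 = 1.4 sts per cm.
XS: 71 / 1.4 = 50.714 → 50.71 cm.
L: 80 / 1.4 = 57.143 → 57.14 cm.
XL: 86 / 1.4 = 61.429 → 61.43 cm.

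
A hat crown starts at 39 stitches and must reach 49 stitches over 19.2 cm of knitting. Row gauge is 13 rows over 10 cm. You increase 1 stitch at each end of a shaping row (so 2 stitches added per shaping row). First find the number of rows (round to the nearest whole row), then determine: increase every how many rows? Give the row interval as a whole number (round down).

Rows = 19.2 × 1.3 = 25.0 → 25 rows.
Stitches to add: 10 → 5 shaping rows (at 2 st each).
25 / 5 = 5.00 → every 5 rows.

Increase every 5th row.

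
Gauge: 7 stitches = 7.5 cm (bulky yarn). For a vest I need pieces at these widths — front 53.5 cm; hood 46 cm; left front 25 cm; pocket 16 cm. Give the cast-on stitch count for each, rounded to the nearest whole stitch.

front 50; hood 43; left front 23; pocket 15.

Rate = 7/7.5 = 0.933 sts per cm.
front: 53.5 × 0.933 = 49.93 → 50.
hood: 46 × 0.933 = 42.93 → 43.
left front: 25 × 0.933 = 23.33 → 23.
pocket: 16 × 0.933 = 14.93 → 15.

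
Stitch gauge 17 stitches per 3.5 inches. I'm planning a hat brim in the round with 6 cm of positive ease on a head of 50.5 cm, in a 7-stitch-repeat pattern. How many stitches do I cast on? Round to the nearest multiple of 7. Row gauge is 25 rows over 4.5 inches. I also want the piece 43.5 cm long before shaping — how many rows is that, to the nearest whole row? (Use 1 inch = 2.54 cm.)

Cast on 105 stitches; work 95 rows.

Finished = 50.5 + 6 = 56.5 cm.
56.5 cm × 1/2.54 = 22.24 inches.
17/3.5 = 4.857 sts per in; 22.24 × 4.857 = 108.04 sts.
Nearest multiple of 7 → 105.
43.5 cm = 17.13 inches; × 5.556 = 95.14 → 95 rows.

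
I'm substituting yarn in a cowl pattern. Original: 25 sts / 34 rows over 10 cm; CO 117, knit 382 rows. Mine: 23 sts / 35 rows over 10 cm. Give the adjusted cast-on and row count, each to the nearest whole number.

Cast on 108 stitches; work 393 rows.

Stitches: 117 × 23/25 = 107.64 → 108.
Rows: 382 × 35/34 = 393.24 → 393.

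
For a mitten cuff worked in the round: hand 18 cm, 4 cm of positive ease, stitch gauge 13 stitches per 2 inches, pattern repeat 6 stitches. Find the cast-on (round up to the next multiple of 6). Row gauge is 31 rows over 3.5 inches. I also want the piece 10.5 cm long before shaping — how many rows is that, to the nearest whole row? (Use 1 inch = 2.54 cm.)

Finished = 18 + 4 = 22 cm.
22 cm × 1/2.54 = 8.66 inches.
13/2 = 6.5 sts per in; 8.66 × 6.5 = 56.30 sts.
Next multiple of 6 → 60.
10.5 cm = 4.13 inches; × 8.857 = 36.61 → 37 rows.

Cast on 60 stitches; work 37 rows.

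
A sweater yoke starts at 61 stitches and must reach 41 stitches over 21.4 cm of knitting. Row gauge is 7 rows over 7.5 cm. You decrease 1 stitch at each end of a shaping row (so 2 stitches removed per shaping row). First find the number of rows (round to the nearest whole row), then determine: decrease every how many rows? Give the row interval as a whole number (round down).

Rows = 21.4 × 0.933 = 20.0 → 20 rows.
Stitches to remove: 20 → 10 shaping rows (at 2 st each).
20 / 10 = 2.00 → every 2 rows.

Decrease every 2nd row.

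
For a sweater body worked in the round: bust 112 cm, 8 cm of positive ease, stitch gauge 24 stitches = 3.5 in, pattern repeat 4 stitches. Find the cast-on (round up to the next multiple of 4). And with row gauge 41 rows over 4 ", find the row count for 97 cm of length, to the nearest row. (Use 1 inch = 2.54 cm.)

Finished = 112 + 8 = 120 cm.
120 cm × 1/2.54 = 47.24 inches.
24/3.5 = 6.857 sts per in; 47.24 × 6.857 = 323.96 sts.
Next multiple of 4 → 324.
97 cm = 38.19 inches; × 10.25 = 391.44 → 391 rows.

Cast on 324 stitches; work 391 rows.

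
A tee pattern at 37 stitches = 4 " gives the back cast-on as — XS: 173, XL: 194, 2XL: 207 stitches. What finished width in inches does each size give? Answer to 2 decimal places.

XS 18.70 inches; XL 20.97 inches; 2XL 22.38 inches.

37/4 = 9.25 sts per in.
XS: 173 / 9.25 = 18.703 → 18.70 in.
XL: 194 / 9.25 = 20.973 → 20.97 in.
2XL: 207 / 9.25 = 22.378 → 22.38 in.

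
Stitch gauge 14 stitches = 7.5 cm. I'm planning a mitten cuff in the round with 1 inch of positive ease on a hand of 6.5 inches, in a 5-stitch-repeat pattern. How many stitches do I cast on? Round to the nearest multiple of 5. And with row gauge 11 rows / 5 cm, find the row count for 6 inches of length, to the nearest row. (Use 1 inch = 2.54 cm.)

Cast on 35 stitches; work 34 rows.

Finished = 6.5 + 1 = 7.5 inches.
7.5 inches × 2.54 = 19.05 cm.
14/7.5 = 1.867 sts per cm; 19.05 × 1.867 = 35.56 sts.
Nearest multiple of 5 → 35.
6 inches = 15.24 cm; × 2.2 = 33.53 → 34 rows.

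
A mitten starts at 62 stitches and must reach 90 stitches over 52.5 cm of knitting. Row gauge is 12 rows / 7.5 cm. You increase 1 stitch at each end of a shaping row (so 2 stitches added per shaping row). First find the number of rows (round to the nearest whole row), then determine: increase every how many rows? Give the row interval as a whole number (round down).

Increase every 6th row.

Rows = 52.5 × 1.6 = 84.0 → 84 rows.
Stitches to add: 28 → 14 shaping rows (at 2 st each).
84 / 14 = 6.00 → every 6 rows.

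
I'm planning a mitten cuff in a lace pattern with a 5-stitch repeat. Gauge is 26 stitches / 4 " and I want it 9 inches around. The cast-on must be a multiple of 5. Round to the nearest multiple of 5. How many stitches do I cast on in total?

Cast on 60 stitches.

26 / 4 = 6.5 sts per inch.
9 × 6.5 = 58.50 sts.
Nearest multiple of 5: 60.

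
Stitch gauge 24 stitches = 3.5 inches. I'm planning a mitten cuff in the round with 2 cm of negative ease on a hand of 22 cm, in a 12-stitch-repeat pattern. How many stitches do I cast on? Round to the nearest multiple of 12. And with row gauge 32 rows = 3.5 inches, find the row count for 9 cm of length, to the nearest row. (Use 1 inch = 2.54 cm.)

Cast on 48 stitches; work 32 rows.

Finished = 22 − 2 = 20 cm.
20 cm × 1/2.54 = 7.87 inches.
24/3.5 = 6.857 sts per in; 7.87 × 6.857 = 53.99 sts.
Nearest multiple of 12 → 48.
9 cm = 3.54 inches; × 9.143 = 32.40 → 32 rows.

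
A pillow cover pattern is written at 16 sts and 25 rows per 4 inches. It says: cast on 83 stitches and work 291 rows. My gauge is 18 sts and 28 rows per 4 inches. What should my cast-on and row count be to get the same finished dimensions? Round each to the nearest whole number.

Cast on 93 stitches; work 326 rows.

Stitches: 83 × 18/16 = 93.38 → 93.
Rows: 291 × 28/25 = 325.92 → 326.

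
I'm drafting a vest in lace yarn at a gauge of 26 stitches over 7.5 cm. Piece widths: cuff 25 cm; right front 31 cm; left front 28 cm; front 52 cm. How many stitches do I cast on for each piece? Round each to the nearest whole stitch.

Rate = 26/7.5 = 3.467 sts per cm.
cuff: 25 × 3.467 = 86.67 → 87.
right front: 31 × 3.467 = 107.47 → 107.
left front: 28 × 3.467 = 97.07 → 97.
front: 52 × 3.467 = 180.27 → 180.

cuff 87; right front 107; left front 97; front 180.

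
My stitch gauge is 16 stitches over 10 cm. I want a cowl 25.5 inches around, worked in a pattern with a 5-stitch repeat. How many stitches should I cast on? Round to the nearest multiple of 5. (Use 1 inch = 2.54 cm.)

105 stitches.

25.5 in = 25.5 × 2.54 = 64.77 cm.
16 / 10 = 1.6 sts/cm.
64.77 × 1.6 = 103.63 sts.
→ 105.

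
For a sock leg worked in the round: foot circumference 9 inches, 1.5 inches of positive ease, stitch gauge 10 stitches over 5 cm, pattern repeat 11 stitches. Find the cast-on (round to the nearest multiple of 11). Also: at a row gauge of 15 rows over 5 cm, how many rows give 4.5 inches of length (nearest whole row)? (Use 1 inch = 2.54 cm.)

Finished = 9 + 1.5 = 10.5 inches.
10.5 inches × 2.54 = 26.67 cm.
10/5 = 2 sts per cm; 26.67 × 2 = 53.34 sts.
Nearest multiple of 11 → 55.
4.5 inches = 11.43 cm; × 3 = 34.29 → 34 rows.

Cast on 55 stitches; work 34 rows.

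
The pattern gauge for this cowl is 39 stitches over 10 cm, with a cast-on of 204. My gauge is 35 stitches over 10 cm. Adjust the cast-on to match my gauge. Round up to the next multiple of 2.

184 stitches.

Scale factor = 35 / 39 = 0.897.
204 × 35 / 39 = 183.08 sts.
→ 184 sts.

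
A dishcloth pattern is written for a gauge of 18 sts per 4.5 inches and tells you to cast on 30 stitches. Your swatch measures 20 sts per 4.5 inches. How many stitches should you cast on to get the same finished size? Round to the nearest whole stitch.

33 stitches.

Scale factor = 20 / 18 = 1.111.
30 × 20 / 18 = 33.33 sts.
→ 33 sts.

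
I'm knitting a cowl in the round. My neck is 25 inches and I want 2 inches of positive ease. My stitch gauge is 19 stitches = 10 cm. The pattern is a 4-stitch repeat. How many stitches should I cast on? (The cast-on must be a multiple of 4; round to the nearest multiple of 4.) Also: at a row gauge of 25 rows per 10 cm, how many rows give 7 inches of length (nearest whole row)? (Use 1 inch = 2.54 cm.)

Cast on 132 stitches; work 44 rows.

Finished = 25 + 2 = 27 inches.
27 inches × 2.54 = 68.58 cm.
19/10 = 1.9 sts per cm; 68.58 × 1.9 = 130.30 sts.
Nearest multiple of 4 → 132.
7 inches = 17.78 cm; × 2.5 = 44.45 → 44 rows.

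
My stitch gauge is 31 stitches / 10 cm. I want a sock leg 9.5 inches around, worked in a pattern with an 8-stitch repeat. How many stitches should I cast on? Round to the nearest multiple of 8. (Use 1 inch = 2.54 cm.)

72 stitches.

9.5 in = 9.5 × 2.54 = 24.13 cm.
31 / 10 = 3.1 sts/cm.
24.13 × 3.1 = 74.80 sts.
→ 72.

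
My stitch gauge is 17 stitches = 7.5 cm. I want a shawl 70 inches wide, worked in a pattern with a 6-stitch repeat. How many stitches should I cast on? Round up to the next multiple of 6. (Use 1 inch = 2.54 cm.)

Cast on 408 stitches.

70 in = 70 × 2.54 = 177.80 cm.
17 / 7.5 = 2.267 sts/cm.
177.80 × 2.267 = 403.01 sts.
→ 408.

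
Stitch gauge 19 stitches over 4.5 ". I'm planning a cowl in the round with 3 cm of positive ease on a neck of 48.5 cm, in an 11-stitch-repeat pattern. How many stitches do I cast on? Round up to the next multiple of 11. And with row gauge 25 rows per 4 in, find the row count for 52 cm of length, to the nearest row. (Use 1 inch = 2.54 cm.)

Cast on 88 stitches; work 128 rows.

Finished = 48.5 + 3 = 51.5 cm.
51.5 cm × 1/2.54 = 20.28 inches.
19/4.5 = 4.222 sts per in; 20.28 × 4.222 = 85.61 sts.
Next multiple of 11 → 88.
52 cm = 20.47 inches; × 6.25 = 127.95 → 128 rows.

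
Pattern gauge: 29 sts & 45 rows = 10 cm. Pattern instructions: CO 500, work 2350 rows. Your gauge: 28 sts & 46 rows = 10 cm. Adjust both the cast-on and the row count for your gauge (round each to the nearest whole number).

Stitches: 500 × 28/29 = 482.76 → 483.
Rows: 2350 × 46/45 = 2402.22 → 2402.

Cast on 483 stitches; work 2402 rows.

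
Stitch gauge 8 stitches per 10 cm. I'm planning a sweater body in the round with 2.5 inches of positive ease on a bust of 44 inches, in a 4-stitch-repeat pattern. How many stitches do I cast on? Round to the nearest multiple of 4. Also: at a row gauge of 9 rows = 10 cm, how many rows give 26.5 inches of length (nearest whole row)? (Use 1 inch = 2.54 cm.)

Finished = 44 + 2.5 = 46.5 inches.
46.5 inches × 2.54 = 118.11 cm.
8/10 = 0.8 sts per cm; 118.11 × 0.8 = 94.49 sts.
Nearest multiple of 4 → 96.
26.5 inches = 67.31 cm; × 0.9 = 60.58 → 61 rows.

Cast on 96 stitches; work 61 rows.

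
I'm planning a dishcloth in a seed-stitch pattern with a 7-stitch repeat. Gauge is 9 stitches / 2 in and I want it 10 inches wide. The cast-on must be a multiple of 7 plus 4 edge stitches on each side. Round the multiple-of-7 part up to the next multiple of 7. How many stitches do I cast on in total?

9 / 2 = 4.5 sts per inch.
10 × 4.5 = 45.00 sts.
Less 8 edge sts → 37.00 for the repeat.
Next multiple of 7: 42.
Add back 8 edge sts → 50.

CO 50 sts.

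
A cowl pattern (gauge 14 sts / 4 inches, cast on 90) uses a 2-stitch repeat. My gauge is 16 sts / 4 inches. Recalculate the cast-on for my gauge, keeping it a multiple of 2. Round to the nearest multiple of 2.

90 × 16 / 14 = 102.86.
Nearest multiple of 2: 102.

CO 102 sts.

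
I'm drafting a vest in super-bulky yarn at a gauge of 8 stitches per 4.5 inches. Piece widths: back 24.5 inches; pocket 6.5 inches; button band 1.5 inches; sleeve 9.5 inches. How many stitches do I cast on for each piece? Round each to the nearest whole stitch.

Rate = 8/4.5 = 1.778 sts per in.
back: 24.5 × 1.778 = 43.56 → 44.
pocket: 6.5 × 1.778 = 11.56 → 12.
button band: 1.5 × 1.778 = 2.67 → 3.
sleeve: 9.5 × 1.778 = 16.89 → 17.

back 44; pocket 12; button band 3; sleeve 17.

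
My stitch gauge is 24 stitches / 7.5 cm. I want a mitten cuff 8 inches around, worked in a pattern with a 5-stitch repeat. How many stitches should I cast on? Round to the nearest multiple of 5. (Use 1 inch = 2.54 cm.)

Cast on 65 stitches.

8 in = 8 × 2.54 = 20.32 cm.
24 / 7.5 = 3.2 sts/cm.
20.32 × 3.2 = 65.02 sts.
→ 65.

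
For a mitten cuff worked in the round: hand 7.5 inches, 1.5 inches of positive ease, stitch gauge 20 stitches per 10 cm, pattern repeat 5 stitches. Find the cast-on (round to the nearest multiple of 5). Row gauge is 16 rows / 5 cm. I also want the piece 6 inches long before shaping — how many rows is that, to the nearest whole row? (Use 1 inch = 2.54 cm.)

Finished = 7.5 + 1.5 = 9 inches.
9 inches × 2.54 = 22.86 cm.
20/10 = 2 sts per cm; 22.86 × 2 = 45.72 sts.
Nearest multiple of 5 → 45.
6 inches = 15.24 cm; × 3.2 = 48.77 → 49 rows.

Cast on 45 stitches; work 49 rows.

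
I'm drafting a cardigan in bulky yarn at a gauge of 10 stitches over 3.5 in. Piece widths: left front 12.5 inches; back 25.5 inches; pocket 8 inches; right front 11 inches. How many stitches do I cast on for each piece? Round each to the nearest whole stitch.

Rate = 10/3.5 = 2.857 sts per in.
left front: 12.5 × 2.857 = 35.71 → 36.
back: 25.5 × 2.857 = 72.86 → 73.
pocket: 8 × 2.857 = 22.86 → 23.
right front: 11 × 2.857 = 31.43 → 31.

left front 36; back 73; pocket 23; right front 31.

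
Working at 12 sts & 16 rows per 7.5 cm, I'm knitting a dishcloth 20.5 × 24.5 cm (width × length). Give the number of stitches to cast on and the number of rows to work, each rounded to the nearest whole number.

Stitch gauge = 12/7.5 = 1.6 sts/cm; 20.5 × 1.6 = 32.80 → 33 sts.
Row gauge = 16/7.5 = 2.133 rows/cm; 24.5 × 2.133 = 52.27 → 52 rows.

Cast on 33 stitches and work 52 rows.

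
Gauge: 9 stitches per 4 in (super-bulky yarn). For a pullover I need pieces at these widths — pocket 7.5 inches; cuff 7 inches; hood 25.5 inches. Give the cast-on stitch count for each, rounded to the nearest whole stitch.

pocket 17; cuff 16; hood 57.

Rate = 9/4 = 2.25 sts per in.
pocket: 7.5 × 2.25 = 16.88 → 17.
cuff: 7 × 2.25 = 15.75 → 16.
hood: 25.5 × 2.25 = 57.38 → 57.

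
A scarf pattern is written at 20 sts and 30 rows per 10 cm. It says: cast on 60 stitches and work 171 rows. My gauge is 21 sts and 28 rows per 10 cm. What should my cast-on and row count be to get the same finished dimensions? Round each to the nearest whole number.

Cast on 63 stitches; work 160 rows.

Stitches: 60 × 21/20 = 63.00 → 63.
Rows: 171 × 28/30 = 159.60 → 160.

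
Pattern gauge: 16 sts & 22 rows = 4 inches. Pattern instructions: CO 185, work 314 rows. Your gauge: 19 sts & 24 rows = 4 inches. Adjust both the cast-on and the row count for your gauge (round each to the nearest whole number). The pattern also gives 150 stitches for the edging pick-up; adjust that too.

Cast on 220 stitches; work 343 rows; edging pick-up 178 stitches.

Stitches: 185 × 19/16 = 219.69 → 220.
Rows: 314 × 24/22 = 342.55 → 343.
edging pick-up: 150 × 19/16 = 178.12 → 178.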